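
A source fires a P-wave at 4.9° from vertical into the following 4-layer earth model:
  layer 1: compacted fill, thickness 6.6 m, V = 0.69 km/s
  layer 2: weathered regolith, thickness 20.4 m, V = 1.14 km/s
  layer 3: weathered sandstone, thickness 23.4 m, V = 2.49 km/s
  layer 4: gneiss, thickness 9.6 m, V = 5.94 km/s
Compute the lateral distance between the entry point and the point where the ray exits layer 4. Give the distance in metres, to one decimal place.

p = sin θ₁/V₁ = sin 4.9°/0.69 = 1.2379e-01 s/km is conserved through the stack.
Layer 1: θ = 4.90°; offset = 6.6·tan 4.90° = 0.566 m.
Layer 2: sin θ = p·1.14 = 0.1411 → θ = 8.11°; offset = 20.4·tan 8.11° = 2.908 m.
Layer 3: sin θ = p·2.49 = 0.3082 → θ = 17.95°; offset = 23.4·tan 17.95° = 7.582 m.
Layer 4: sin θ = p·5.94 = 0.7353 → θ = 47.33°; offset = 9.6·tan 47.33° = 10.416 m.
Σ offsets = 21.472 m.

21.5 m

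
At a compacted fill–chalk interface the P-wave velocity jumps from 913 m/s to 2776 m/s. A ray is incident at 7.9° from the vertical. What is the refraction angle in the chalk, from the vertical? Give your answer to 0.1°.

Snell's law: sin θ₂ = (V₂/V₁)·sin θ₁ = (2776/913)·sin 7.9° = 0.4179.
θ₂ = arcsin 0.4179 = 24.70° from the normal.

24.7°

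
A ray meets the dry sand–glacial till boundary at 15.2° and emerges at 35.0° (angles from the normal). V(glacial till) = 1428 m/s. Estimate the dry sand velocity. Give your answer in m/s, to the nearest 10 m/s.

Snell's law: sin 15.2°/V₁ = sin 35.0°/V₂.
V₁ = V₂·sin 15.2°/sin 35.0° = 1428 × 0.4571 = 652.76 m/s.

650 m/s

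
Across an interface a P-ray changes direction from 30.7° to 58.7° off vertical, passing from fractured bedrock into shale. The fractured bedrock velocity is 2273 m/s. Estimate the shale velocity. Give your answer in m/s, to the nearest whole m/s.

3804 m/s

sin 30.7° = 0.5105; sin 58.7° = 0.8545.
V₂ = V₁·(sin θ₂/sin θ₁) = 2273·(0.8545/0.5105) = 3804.16 m/s.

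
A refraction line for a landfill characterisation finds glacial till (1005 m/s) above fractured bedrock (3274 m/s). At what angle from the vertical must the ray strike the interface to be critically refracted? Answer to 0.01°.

17.88°

At critical incidence the refracted ray runs along the interface (θ₂ = 90°), so sin θ_c = V₁/V₂.
θ_c = arcsin(1005/3274) = arcsin 0.3070 = 17.88°.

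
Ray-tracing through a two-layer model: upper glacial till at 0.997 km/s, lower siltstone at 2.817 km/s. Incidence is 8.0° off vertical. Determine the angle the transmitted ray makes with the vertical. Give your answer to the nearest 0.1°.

23.2°

Snell's law: sin θ₂ = (V₂/V₁)·sin θ₁ = (2.817/0.997)·sin 8.0° = 0.3932.
θ₂ = sin⁻¹(0.3932) = 23.16° (from vertical).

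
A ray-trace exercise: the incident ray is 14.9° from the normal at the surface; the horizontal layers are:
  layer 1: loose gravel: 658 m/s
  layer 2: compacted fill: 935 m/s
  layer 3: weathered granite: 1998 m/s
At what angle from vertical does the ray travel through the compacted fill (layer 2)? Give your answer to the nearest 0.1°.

21.4°

Ray parameter p = sin 14.9° / 658 = 3.9078e-04 s/m.
sin θ_2 = p·V_2 = 3.9078e-04 × 935 = 0.3654.
θ_2 = arcsin 0.3654 = 21.43°.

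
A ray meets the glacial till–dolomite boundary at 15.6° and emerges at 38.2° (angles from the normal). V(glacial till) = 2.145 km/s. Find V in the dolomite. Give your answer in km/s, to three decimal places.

Snell's law: sin 15.6°/V₁ = sin 38.2°/V₂.
V₂ = V₁·sin 38.2°/sin 15.6° = 2.145 × 2.2996 = 4.933 km/s.

4.933 km/s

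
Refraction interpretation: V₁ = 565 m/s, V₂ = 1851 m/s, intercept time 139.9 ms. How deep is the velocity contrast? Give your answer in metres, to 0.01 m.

41.50 m

θ_c = arcsin(565/1851) = 17.77°; cos θ_c = 0.9523.
tᵢ = 2h cos θ_c/V₁ ⇒ h = tᵢ·V₁/(2 cos θ_c) = 0.1399·565/(2·0.9523) = 41.50 m.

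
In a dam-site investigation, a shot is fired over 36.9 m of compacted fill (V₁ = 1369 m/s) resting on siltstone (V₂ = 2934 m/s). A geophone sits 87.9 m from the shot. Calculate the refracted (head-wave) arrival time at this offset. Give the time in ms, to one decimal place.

θ_c = arcsin(V₁/V₂) = arcsin(1369/2934) = 27.81°, cos θ_c = 0.8845.
Intercept time tᵢ = 2h cos θ_c / V₁ = 2·36.9·0.8845/1369 = 0.04768 s.
t = x/V₂ + tᵢ = 87.9/2934 + 0.04768 = 0.07764 s.

77.6 ms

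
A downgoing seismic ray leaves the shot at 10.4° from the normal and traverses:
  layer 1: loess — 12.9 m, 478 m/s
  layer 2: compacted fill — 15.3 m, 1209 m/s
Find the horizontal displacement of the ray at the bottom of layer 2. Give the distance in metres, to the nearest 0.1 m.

p = sin θ₁/V₁ = sin 10.4°/478 = 3.7766e-04 s/m is conserved through the stack.
Layer 1: θ = 10.40°; offset = 12.9·tan 10.40° = 2.368 m.
Layer 2: sin θ = p·1209 = 0.4566 → θ = 27.17°; offset = 15.3·tan 27.17° = 7.852 m.
Total horizontal offset = 10.220 m.

10.2 m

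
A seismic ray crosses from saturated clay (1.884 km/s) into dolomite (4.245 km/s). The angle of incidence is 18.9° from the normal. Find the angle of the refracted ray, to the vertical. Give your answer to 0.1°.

46.9°

Snell's law: sin θ₂ = (V₂/V₁)·sin θ₁ = (4.245/1.884)·sin 18.9° = 0.7298.
θ₂ = sin⁻¹(0.7298) = 46.87° (from vertical).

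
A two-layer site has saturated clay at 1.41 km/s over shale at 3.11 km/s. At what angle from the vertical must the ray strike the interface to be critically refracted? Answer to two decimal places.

26.96°

Critical incidence: sin θ_c = V₁/V₂ = 1.41/3.11 = 0.4534.
θ_c = arcsin 0.4534 = 26.96°.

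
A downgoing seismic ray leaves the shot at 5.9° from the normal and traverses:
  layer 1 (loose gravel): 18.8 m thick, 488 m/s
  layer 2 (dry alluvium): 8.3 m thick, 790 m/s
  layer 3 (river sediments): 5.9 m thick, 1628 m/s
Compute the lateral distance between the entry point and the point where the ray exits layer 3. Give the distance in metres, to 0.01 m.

Ray parameter p = sin 5.9° / 488 m/s = 2.1064e-04 s/m.
Layer 1: θ = 5.90°; offset = 18.8·tan 5.90° = 1.9428 m.
Layer 2: sin θ = p·790 = 0.1664 → θ = 9.58°; offset = 8.3·tan 9.58° = 1.4007 m.
Layer 3: sin θ = p·1628 = 0.3429 → θ = 20.06°; offset = 5.9·tan 20.06° = 2.1538 m.
Summing the layer offsets gives 5.4973 m.

5.50 m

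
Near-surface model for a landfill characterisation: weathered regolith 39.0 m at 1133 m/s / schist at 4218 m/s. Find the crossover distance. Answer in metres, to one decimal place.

θ_c = arcsin(1133/4218) = 15.58°, so cos θ_c = 0.9632 and tᵢ = 2h cos θ_c/V₁ = 0.0663 s.
At crossover x/V₁ = x/V₂ + tᵢ ⇒ x = tᵢ/(1/V₁ − 1/V₂) = 0.06631/(8.8261e-04 − 2.3708e-04) = 102.73 m.

102.7 m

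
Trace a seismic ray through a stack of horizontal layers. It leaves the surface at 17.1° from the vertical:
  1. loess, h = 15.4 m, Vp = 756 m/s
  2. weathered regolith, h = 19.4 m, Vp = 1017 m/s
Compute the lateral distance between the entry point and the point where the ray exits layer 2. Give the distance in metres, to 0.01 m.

Apply Snell's law at each interface; in layer i the horizontal offset is hᵢ·tan θᵢ.
Layer 1: θ = 17.10°; offset = 15.4·tan 17.10° = 4.7377 m.
Layer 2: sin θ = 1017·sin 17.1°/756 = 0.3956, θ = 23.30°; offset = 19.4·tan 23.30° = 8.3552 m.
Total horizontal offset = 13.0928 m.

13.09 m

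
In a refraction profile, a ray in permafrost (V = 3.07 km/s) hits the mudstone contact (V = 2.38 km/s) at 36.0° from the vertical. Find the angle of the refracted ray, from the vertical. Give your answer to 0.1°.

sin θ₁/V₁ = sin θ₂/V₂ ⇒ sin θ₂ = 2.38·sin 36.0°/3.07 = 2.38·0.5878/3.07 = 0.4557.
θ₂ = sin⁻¹(0.4557) = 27.11° (from vertical).

27.1°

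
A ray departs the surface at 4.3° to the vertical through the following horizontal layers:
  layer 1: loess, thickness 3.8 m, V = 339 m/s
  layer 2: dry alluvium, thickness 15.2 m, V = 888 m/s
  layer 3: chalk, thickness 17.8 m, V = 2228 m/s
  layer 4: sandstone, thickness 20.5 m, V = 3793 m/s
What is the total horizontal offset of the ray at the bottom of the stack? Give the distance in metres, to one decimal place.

Apply Snell's law at each interface; in layer i the horizontal offset is hᵢ·tan θᵢ.
Layer 1: θ = 4.30°; offset = 3.8·tan 4.30° = 0.286 m.
Layer 2: sin θ = 888·sin 4.3°/339 = 0.1964, θ = 11.33°; offset = 15.2·tan 11.33° = 3.045 m.
Layer 3: sin θ = 2228·sin 4.3°/339 = 0.4928, θ = 29.52°; offset = 17.8·tan 29.52° = 10.080 m.
Layer 4: sin θ = 3793·sin 4.3°/339 = 0.8389, θ = 57.03°; offset = 20.5·tan 57.03° = 31.599 m.
Total horizontal offset = 45.010 m.

45.0 m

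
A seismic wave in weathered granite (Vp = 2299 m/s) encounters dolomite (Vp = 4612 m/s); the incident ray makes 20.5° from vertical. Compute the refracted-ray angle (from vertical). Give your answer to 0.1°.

44.6°

Snell's law: sin θ₂ = (V₂/V₁)·sin θ₁ = (4612/2299)·sin 20.5° = 0.7025.
θ₂ = arcsin 0.7025 = 44.63° from the normal.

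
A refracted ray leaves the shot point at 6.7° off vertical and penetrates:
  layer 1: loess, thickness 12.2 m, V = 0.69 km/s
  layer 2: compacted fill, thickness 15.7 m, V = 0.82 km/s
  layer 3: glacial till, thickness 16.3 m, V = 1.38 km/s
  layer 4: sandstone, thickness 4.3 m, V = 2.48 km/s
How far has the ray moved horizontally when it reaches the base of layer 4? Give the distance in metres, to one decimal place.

p = sin θ₁/V₁ = sin 6.7°/0.69 = 1.6909e-01 s/km is conserved through the stack.
Layer 1: θ = 6.70°; offset = 12.2·tan 6.70° = 1.433 m.
Layer 2: sin θ = p·0.82 = 0.1387 → θ = 7.97°; offset = 15.7·tan 7.97° = 2.198 m.
Layer 3: sin θ = p·1.38 = 0.2333 → θ = 13.49°; offset = 16.3·tan 13.49° = 3.911 m.
Layer 4: sin θ = p·2.48 = 0.4193 → θ = 24.79°; offset = 4.3·tan 24.79° = 1.986 m.
Summing the layer offsets gives 9.529 m.

9.5 m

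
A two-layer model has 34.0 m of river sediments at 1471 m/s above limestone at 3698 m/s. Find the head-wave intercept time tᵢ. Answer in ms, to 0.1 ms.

θ_c = arcsin(V₁/V₂) = arcsin(1471/3698) = 23.44°; cos θ_c = 0.9175.
tᵢ = 2h·cos θ_c / V₁ = 2·34.0·0.9175 / 1471 = 0.04241 s.

42.4 ms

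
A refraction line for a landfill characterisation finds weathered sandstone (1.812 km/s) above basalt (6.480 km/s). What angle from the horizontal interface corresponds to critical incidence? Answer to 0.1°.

Critical incidence: sin θ_c = V₁/V₂ = 1.812/6.480 = 0.2796.
θ_c = arcsin 0.2796 = 16.24°.
Measured from the interface: 90° − 16.24° = 73.76°.

73.8°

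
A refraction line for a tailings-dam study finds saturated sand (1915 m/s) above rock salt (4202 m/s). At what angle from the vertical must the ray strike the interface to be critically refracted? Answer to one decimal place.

27.1°

Critical incidence: sin θ_c = V₁/V₂ = 1915/4202 = 0.4557.
θ_c = arcsin 0.4557 = 27.11°.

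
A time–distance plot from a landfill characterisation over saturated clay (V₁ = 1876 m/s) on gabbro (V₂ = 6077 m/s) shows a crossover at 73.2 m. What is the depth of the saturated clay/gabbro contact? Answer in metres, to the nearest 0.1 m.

26.6 m

h = (x_cross/2)·√((V₂−V₁)/(V₂+V₁)).
(V₂−V₁)/(V₂+V₁) = (6077−1876)/(6077+1876) = 0.5282; √ = 0.7268.
h = (73.2/2)·0.7268 = 26.60 m.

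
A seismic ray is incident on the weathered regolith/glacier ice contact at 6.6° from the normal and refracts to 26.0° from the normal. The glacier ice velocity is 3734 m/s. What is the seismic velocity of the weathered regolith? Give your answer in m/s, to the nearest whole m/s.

979 m/s

Snell's law: sin 6.6°/V₁ = sin 26.0°/V₂.
V₁ = V₂·sin 6.6°/sin 26.0° = 3734 × 0.2622 = 979.02 m/s.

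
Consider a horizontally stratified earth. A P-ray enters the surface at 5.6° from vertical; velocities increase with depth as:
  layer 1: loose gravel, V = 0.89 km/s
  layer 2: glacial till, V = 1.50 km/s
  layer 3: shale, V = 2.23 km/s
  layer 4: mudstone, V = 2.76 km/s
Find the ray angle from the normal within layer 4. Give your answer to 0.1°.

17.6°

Ray parameter p = sin 5.6° / 0.89 = 1.0964e-01 s/km.
sin θ_4 = p·V_4 = 1.0964e-01 × 2.76 = 0.3026.
θ_4 = arcsin 0.3026 = 17.61°.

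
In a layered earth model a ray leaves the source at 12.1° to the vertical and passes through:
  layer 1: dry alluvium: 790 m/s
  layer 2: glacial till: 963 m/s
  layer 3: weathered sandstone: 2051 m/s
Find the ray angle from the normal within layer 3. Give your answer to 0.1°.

33.0°

Snell's law across each interface conserves sin θ / V, so sin θ_3 = V_3·sin θ₁/V₁.
sin θ_3 = 2051 × sin 12.1° / 790 = 0.5442.
θ_3 = 32.97° from the vertical.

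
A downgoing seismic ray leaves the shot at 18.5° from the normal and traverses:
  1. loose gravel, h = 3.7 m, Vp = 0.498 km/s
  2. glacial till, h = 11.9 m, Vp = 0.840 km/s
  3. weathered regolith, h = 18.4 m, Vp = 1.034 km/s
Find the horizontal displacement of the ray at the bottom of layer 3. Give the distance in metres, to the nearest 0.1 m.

24.9 m

p = sin θ₁/V₁ = sin 18.5°/0.498 = 6.3716e-01 s/km is conserved through the stack.
Layer 1: θ = 18.50°; offset = 3.7·tan 18.50° = 1.238 m.
Layer 2: sin θ = p·0.840 = 0.5352 → θ = 32.36°; offset = 11.9·tan 32.36° = 7.540 m.
Layer 3: sin θ = p·1.034 = 0.6588 → θ = 41.21°; offset = 18.4·tan 41.21° = 16.114 m.
Total horizontal offset = 24.892 m.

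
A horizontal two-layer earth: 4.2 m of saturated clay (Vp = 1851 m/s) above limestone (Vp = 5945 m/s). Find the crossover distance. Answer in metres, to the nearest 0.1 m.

θ_c = arcsin(1851/5945) = 18.14°, so cos θ_c = 0.9503 and tᵢ = 2h cos θ_c/V₁ = 0.0043 s.
At crossover x/V₁ = x/V₂ + tᵢ ⇒ x = tᵢ/(1/V₁ − 1/V₂) = 0.00431/(5.4025e-04 − 1.6821e-04) = 11.59 m.

11.6 m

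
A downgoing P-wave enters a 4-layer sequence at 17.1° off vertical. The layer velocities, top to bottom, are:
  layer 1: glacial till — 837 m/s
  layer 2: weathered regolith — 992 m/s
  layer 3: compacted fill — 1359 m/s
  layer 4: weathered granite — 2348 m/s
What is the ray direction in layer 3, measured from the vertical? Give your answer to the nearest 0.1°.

Ray parameter p = sin 17.1° / 837 = 3.5130e-04 s/m.
sin θ_3 = p·V_3 = 3.5130e-04 × 1359 = 0.4774.
θ_3 = arcsin 0.4774 = 28.52°.

28.5°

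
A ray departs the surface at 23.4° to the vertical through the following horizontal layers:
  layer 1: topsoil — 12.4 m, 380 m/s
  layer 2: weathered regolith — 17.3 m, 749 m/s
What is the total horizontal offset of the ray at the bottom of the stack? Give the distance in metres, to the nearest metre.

Apply Snell's law at each interface; in layer i the horizontal offset is hᵢ·tan θᵢ.
Layer 1: θ = 23.40°; offset = 12.4·tan 23.40° = 5.366 m.
Layer 2: sin θ = 749·sin 23.4°/380 = 0.7828, θ = 51.52°; offset = 17.3·tan 51.52° = 21.763 m.
Summing the layer offsets gives 27.129 m.

27 m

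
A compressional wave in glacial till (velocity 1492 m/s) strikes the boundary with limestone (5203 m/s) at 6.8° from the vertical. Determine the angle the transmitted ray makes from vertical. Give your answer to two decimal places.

24.39°

sin θ₁/V₁ = sin θ₂/V₂ ⇒ sin θ₂ = 5203·sin 6.8°/1492 = 5203·0.1184/1492 = 0.4129.
θ₂ = arcsin 0.4129 = 24.39° from the normal.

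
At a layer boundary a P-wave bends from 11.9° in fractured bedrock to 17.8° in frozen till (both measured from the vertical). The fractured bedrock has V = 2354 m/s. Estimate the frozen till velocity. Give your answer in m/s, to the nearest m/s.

3490 m/s

sin 11.9° = 0.2062; sin 17.8° = 0.3057.
V₂ = V₁·(sin θ₂/sin θ₁) = 2354·(0.3057/0.2062) = 3489.78 m/s.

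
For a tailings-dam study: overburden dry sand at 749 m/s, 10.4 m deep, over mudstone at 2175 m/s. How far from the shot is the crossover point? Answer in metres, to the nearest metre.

30 m

θ_c = arcsin(749/2175) = 20.14°, so cos θ_c = 0.9388 and tᵢ = 2h cos θ_c/V₁ = 0.0261 s.
At crossover x/V₁ = x/V₂ + tᵢ ⇒ x = tᵢ/(1/V₁ − 1/V₂) = 0.02607/(1.3351e-03 − 4.5977e-04) = 29.78 m.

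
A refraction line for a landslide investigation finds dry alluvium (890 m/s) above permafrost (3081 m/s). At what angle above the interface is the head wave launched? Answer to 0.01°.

At critical incidence the refracted ray runs along the interface (θ₂ = 90°), so sin θ_c = V₁/V₂.
θ_c = arcsin(890/3081) = arcsin 0.2889 = 16.79°.
Measured from the interface: 90° − 16.79° = 73.21°.

73.21°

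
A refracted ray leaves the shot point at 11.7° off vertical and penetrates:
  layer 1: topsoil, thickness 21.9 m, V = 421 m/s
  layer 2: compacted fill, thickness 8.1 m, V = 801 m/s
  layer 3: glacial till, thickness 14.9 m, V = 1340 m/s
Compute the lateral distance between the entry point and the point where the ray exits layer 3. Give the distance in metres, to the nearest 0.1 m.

p = sin θ₁/V₁ = sin 11.7°/421 = 4.8168e-04 s/m is conserved through the stack.
Layer 1: θ = 11.70°; offset = 21.9·tan 11.70° = 4.535 m.
Layer 2: sin θ = p·801 = 0.3858 → θ = 22.70°; offset = 8.1·tan 22.70° = 3.387 m.
Layer 3: sin θ = p·1340 = 0.6455 → θ = 40.20°; offset = 14.9·tan 40.20° = 12.591 m.
Summing the layer offsets gives 20.514 m.

20.5 m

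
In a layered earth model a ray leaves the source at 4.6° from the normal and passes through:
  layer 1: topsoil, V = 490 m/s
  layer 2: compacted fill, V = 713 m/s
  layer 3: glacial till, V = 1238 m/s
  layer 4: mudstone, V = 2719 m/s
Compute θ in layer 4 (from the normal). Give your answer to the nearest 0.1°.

26.4°

Snell's law across each interface conserves sin θ / V, so sin θ_4 = V_4·sin θ₁/V₁.
sin θ_4 = 2719 × sin 4.6° / 490 = 0.4450.
θ_4 = 26.42° from the vertical.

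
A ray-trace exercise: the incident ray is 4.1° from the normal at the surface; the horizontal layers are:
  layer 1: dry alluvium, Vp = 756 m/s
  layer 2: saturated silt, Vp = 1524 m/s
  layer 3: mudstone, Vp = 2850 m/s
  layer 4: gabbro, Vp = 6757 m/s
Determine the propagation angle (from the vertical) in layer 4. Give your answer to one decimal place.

Snell's law across each interface conserves sin θ / V, so sin θ_4 = V_4·sin θ₁/V₁.
sin θ_4 = 6757 × sin 4.1° / 756 = 0.6390.
θ_4 = arcsin 0.6390 = 39.72°.

39.7°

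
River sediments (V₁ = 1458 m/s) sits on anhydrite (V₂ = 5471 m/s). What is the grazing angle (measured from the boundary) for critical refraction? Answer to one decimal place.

74.5°

At critical incidence the refracted ray runs along the interface (θ₂ = 90°), so sin θ_c = V₁/V₂.
θ_c = arcsin(1458/5471) = arcsin 0.2665 = 15.46°.
Measured from the interface: 90° − 15.46° = 74.54°.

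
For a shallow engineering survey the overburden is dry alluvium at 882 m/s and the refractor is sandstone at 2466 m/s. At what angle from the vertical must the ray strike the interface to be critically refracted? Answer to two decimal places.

Critical incidence: sin θ_c = V₁/V₂ = 882/2466 = 0.3577.
θ_c = arcsin 0.3577 = 20.96°.

20.96°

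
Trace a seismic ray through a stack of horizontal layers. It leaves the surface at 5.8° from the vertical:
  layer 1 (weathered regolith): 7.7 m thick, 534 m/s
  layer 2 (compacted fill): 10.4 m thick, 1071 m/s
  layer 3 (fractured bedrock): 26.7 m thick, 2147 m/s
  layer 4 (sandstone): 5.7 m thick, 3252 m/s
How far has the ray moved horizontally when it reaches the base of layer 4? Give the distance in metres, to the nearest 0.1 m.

p = sin θ₁/V₁ = sin 5.8°/534 = 1.8924e-04 s/m is conserved through the stack.
Layer 1: θ = 5.80°; offset = 7.7·tan 5.80° = 0.782 m.
Layer 2: sin θ = p·1071 = 0.2027 → θ = 11.69°; offset = 10.4·tan 11.69° = 2.153 m.
Layer 3: sin θ = p·2147 = 0.4063 → θ = 23.97°; offset = 26.7·tan 23.97° = 11.873 m.
Layer 4: sin θ = p·3252 = 0.6154 → θ = 37.98°; offset = 5.7·tan 37.98° = 4.451 m.
Summing the layer offsets gives 19.258 m.

19.3 m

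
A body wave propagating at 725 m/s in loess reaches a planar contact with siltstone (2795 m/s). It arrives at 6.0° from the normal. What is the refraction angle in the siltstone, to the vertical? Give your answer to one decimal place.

sin θ₁/V₁ = sin θ₂/V₂ ⇒ sin θ₂ = 2795·sin 6.0°/725 = 2795·0.1045/725 = 0.4030.
θ₂ = sin⁻¹(0.4030) = 23.76° (from vertical).

23.8°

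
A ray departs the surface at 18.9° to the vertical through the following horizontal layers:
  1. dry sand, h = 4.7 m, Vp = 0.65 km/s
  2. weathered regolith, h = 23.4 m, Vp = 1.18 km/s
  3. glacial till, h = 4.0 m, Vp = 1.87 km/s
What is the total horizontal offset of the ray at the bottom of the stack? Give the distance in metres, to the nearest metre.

29 m

Ray parameter p = sin 18.9° / 0.65 km/s = 4.9833e-01 s/km.
Layer 1: θ = 18.90°; offset = 4.7·tan 18.90° = 1.609 m.
Layer 2: sin θ = p·1.18 = 0.5880 → θ = 36.02°; offset = 23.4·tan 36.02° = 17.012 m.
Layer 3: sin θ = p·1.87 = 0.9319 → θ = 68.73°; offset = 4.0·tan 68.73° = 10.276 m.
Summing the layer offsets gives 28.897 m.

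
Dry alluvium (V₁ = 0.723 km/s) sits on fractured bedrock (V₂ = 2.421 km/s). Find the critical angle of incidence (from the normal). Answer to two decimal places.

17.38°

At critical incidence the refracted ray runs along the interface (θ₂ = 90°), so sin θ_c = V₁/V₂.
θ_c = arcsin(0.723/2.421) = arcsin 0.2986 = 17.38°.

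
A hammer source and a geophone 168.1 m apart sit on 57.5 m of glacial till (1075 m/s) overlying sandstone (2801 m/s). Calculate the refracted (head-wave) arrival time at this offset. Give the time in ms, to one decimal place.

158.8 ms

θ_c = arcsin(V₁/V₂) = arcsin(1075/2801) = 22.57°, cos θ_c = 0.9234.
Intercept time tᵢ = 2h cos θ_c / V₁ = 2·57.5·0.9234/1075 = 0.09878 s.
t = x/V₂ + tᵢ = 168.1/2801 + 0.09878 = 0.15880 s.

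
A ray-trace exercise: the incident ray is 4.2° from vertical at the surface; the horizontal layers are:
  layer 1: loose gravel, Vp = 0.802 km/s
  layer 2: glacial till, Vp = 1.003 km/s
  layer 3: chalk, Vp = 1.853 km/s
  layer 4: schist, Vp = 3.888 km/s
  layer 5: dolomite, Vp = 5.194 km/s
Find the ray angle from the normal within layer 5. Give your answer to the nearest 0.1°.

28.3°

Ray parameter p = sin 4.2° / 0.802 = 9.1319e-02 s/km.
sin θ_5 = p·V_5 = 9.1319e-02 × 5.194 = 0.4743.
θ_5 = arcsin 0.4743 = 28.31°.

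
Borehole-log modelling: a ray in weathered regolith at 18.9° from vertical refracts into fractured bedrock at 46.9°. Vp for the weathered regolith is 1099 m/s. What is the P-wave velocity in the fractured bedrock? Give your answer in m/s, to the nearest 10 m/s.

Snell's law: sin 18.9°/V₁ = sin 46.9°/V₂.
V₂ = V₁·sin 46.9°/sin 18.9° = 1099 × 2.2542 = 2477.32 m/s.

2480 m/s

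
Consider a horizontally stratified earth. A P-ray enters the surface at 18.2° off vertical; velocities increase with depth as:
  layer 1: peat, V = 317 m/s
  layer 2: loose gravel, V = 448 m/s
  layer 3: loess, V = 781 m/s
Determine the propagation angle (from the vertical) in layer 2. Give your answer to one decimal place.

Ray parameter p = sin 18.2° / 317 = 9.8528e-04 s/m.
sin θ_2 = p·V_2 = 9.8528e-04 × 448 = 0.4414.
θ_2 = 26.19° from the vertical.

26.2°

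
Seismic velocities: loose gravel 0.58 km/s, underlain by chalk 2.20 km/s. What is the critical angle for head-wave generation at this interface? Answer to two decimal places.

Critical incidence: sin θ_c = V₁/V₂ = 0.58/2.20 = 0.2636.
θ_c = arcsin 0.2636 = 15.29°.

15.29°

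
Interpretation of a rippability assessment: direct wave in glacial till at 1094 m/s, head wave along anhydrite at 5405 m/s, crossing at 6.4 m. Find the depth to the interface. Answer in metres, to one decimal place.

x_cross = 2h·√((V₂+V₁)/(V₂−V₁)) → h = x_cross / (2·√((V₂+V₁)/(V₂−V₁))).
√((V₂+V₁)/(V₂−V₁)) = √((5405+1094)/(5405−1094)) = 1.2278.
h = 6.4 / (2·1.2278) = 2.61 m.

2.6 m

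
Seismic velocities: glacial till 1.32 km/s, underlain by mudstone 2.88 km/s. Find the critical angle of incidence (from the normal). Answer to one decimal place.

Critical incidence: sin θ_c = V₁/V₂ = 1.32/2.88 = 0.4583.
θ_c = arcsin 0.4583 = 27.28°.

27.3°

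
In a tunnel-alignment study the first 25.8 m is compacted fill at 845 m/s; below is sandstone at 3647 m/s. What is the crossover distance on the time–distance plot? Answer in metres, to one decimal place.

x_cross = 2h·√((V₂+V₁)/(V₂−V₁)).
(V₂+V₁)/(V₂−V₁) = (3647+845)/(3647−845) = 1.6031; √ = 1.2662.
x_cross = 2·25.8·1.2662 = 65.33 m.

65.3 m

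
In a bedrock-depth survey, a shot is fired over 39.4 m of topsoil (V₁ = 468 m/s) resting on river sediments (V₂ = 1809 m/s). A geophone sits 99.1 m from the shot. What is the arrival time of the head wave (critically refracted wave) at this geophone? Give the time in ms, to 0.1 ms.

t = x/V₂ + 2h·√(V₂²−V₁²)/(V₁V₂).
√(V₂²−V₁²) = √(1809²−468²) = 1747.4 m/s; delay term = 2·39.4·1747.4/(468·1809) = 0.16264 s.
t = 99.1/1809 + 0.16264 = 0.21743 s.

217.4 ms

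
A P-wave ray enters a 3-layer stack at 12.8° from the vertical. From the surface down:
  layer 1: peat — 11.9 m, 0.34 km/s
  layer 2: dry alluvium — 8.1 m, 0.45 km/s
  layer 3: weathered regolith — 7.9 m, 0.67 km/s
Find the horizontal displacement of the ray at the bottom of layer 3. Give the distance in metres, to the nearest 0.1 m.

9.0 m

Apply Snell's law at each interface; in layer i the horizontal offset is hᵢ·tan θᵢ.
Layer 1: θ = 12.80°; offset = 11.9·tan 12.80° = 2.704 m.
Layer 2: sin θ = 0.45·sin 12.8°/0.34 = 0.2932, θ = 17.05°; offset = 8.1·tan 17.05° = 2.484 m.
Layer 3: sin θ = 0.67·sin 12.8°/0.34 = 0.4366, θ = 25.89°; offset = 7.9·tan 25.89° = 3.834 m.
Σ offsets = 9.022 m.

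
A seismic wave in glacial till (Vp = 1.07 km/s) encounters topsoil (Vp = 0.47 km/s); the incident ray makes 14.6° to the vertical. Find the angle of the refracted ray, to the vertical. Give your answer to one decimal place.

6.4°

Snell's law: sin θ₂ = (V₂/V₁)·sin θ₁ = (0.47/1.07)·sin 14.6° = 0.1107.
θ₂ = arcsin 0.1107 = 6.36° from the normal.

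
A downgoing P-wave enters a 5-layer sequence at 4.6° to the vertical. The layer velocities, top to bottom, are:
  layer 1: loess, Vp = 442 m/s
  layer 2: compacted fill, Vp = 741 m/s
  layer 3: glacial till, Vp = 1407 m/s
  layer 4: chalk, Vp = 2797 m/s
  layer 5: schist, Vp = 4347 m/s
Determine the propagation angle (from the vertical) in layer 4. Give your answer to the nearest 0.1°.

Snell's law across each interface conserves sin θ / V, so sin θ_4 = V_4·sin θ₁/V₁.
sin θ_4 = 2797 × sin 4.6° / 442 = 0.5075.
θ_4 = 30.50° from the vertical.

30.5°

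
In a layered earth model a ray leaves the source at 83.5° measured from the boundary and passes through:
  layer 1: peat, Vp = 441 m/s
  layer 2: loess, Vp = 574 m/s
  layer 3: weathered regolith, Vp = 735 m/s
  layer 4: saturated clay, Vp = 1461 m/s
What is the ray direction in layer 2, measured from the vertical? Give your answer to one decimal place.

8.5°

From the normal: θ₁ = 90° − 83.5° = 6.5°.
Ray parameter p = sin 6.5° / 441 = 2.5670e-04 s/m.
sin θ_2 = p·V_2 = 2.5670e-04 × 574 = 0.1473.
θ_2 = 8.47° from the vertical.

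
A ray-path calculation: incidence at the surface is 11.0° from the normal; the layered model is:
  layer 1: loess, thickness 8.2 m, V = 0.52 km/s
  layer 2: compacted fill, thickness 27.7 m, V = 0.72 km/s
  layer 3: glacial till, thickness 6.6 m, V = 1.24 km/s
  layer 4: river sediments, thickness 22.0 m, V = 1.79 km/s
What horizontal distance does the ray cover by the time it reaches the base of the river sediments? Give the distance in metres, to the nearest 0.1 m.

31.7 m

Apply Snell's law at each interface; in layer i the horizontal offset is hᵢ·tan θᵢ.
Layer 1: θ = 11.00°; offset = 8.2·tan 11.00° = 1.594 m.
Layer 2: sin θ = 0.72·sin 11.0°/0.52 = 0.2642, θ = 15.32°; offset = 27.7·tan 15.32° = 7.588 m.
Layer 3: sin θ = 1.24·sin 11.0°/0.52 = 0.4550, θ = 27.07°; offset = 6.6·tan 27.07° = 3.372 m.
Layer 4: sin θ = 1.79·sin 11.0°/0.52 = 0.6568, θ = 41.06°; offset = 22.0·tan 41.06° = 19.163 m.
Summing the layer offsets gives 31.718 m.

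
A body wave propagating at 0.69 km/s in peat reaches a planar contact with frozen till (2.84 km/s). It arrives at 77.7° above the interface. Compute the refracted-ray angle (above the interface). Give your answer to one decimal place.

Convert to the normal: θ₁ = 90° − 77.7° = 12.3°.
sin θ₁/V₁ = sin θ₂/V₂ ⇒ sin θ₂ = 2.84·sin 12.3°/0.69 = 2.84·0.2130/0.69 = 0.8768.
θ₂ = sin⁻¹(0.8768) = 61.26° (from vertical).
From the interface: 90° − 61.26° = 28.74°.

28.7°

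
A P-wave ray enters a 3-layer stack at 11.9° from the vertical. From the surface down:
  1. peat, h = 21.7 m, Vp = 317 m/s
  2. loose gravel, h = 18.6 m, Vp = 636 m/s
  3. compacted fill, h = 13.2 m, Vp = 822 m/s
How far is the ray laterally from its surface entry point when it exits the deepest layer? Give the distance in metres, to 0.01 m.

21.38 m

Apply Snell's law at each interface; in layer i the horizontal offset is hᵢ·tan θᵢ.
Layer 1: θ = 11.90°; offset = 21.7·tan 11.90° = 4.5729 m.
Layer 2: sin θ = 636·sin 11.9°/317 = 0.4137, θ = 24.44°; offset = 18.6·tan 24.44° = 8.4522 m.
Layer 3: sin θ = 822·sin 11.9°/317 = 0.5347, θ = 32.32°; offset = 13.2·tan 32.32° = 8.3523 m.
Summing the layer offsets gives 21.3774 m.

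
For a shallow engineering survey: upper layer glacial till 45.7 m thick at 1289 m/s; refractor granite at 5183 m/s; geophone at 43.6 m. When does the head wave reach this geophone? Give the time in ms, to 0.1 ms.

77.1 ms

t = x/V₂ + 2h·√(V₂²−V₁²)/(V₁V₂).
√(V₂²−V₁²) = √(5183²−1289²) = 5020.2 m/s; delay term = 2·45.7·5020.2/(1289·5183) = 0.06868 s.
t = 43.6/5183 + 0.06868 = 0.07709 s.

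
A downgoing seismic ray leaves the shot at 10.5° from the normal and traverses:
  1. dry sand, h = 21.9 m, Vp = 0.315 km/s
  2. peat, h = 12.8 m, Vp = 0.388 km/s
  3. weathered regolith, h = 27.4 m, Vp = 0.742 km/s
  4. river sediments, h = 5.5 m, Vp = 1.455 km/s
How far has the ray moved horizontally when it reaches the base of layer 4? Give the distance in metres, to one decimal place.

Ray parameter p = sin 10.5° / 0.315 km/s = 5.7853e-01 s/km.
Layer 1: θ = 10.50°; offset = 21.9·tan 10.50° = 4.059 m.
Layer 2: sin θ = p·0.388 = 0.2245 → θ = 12.97°; offset = 12.8·tan 12.97° = 2.948 m.
Layer 3: sin θ = p·0.742 = 0.4293 → θ = 25.42°; offset = 27.4·tan 25.42° = 13.023 m.
Layer 4: sin θ = p·1.455 = 0.8418 → θ = 57.33°; offset = 5.5·tan 57.33° = 8.576 m.
Summing the layer offsets gives 28.606 m.

28.6 m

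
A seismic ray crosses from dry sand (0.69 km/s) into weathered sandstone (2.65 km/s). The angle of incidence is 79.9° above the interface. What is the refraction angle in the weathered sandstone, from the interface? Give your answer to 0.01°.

47.66°

Angle from the normal: 90° − 79.9° = 10.1°.
sin θ₁/V₁ = sin θ₂/V₂ ⇒ sin θ₂ = 2.65·sin 10.1°/0.69 = 2.65·0.1754/0.69 = 0.6735.
θ₂ = arcsin 0.6735 = 42.34° from the normal.
From the interface: 90° − 42.34° = 47.66°.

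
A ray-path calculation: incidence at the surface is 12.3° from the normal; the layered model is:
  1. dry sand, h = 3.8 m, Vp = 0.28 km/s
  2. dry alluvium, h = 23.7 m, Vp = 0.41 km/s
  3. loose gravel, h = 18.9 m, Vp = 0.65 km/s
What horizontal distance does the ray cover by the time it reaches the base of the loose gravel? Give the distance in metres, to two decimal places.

19.36 m

Apply Snell's law at each interface; in layer i the horizontal offset is hᵢ·tan θᵢ.
Layer 1: θ = 12.30°; offset = 3.8·tan 12.30° = 0.8285 m.
Layer 2: sin θ = 0.41·sin 12.3°/0.28 = 0.3119, θ = 18.18°; offset = 23.7·tan 18.18° = 7.7812 m.
Layer 3: sin θ = 0.65·sin 12.3°/0.28 = 0.4945, θ = 29.64°; offset = 18.9·tan 29.64° = 10.7538 m.
Σ offsets = 19.3635 m.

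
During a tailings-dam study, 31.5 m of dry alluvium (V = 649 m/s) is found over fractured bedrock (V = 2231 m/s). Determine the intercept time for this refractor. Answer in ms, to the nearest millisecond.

θ_c = arcsin(V₁/V₂) = arcsin(649/2231) = 16.91°; cos θ_c = 0.9568.
tᵢ = 2h·cos θ_c / V₁ = 2·31.5·0.9568 / 649 = 0.09287 s.

93 ms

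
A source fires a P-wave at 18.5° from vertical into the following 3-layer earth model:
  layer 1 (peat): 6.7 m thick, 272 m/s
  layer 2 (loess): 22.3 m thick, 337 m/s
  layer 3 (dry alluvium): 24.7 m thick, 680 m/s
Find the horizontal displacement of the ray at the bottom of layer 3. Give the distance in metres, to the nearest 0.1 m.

Apply Snell's law at each interface; in layer i the horizontal offset is hᵢ·tan θᵢ.
Layer 1: θ = 18.50°; offset = 6.7·tan 18.50° = 2.242 m.
Layer 2: sin θ = 337·sin 18.5°/272 = 0.3931, θ = 23.15°; offset = 22.3·tan 23.15° = 9.535 m.
Layer 3: sin θ = 680·sin 18.5°/272 = 0.7933, θ = 52.49°; offset = 24.7·tan 52.49° = 32.180 m.
Σ offsets = 43.956 m.

44.0 m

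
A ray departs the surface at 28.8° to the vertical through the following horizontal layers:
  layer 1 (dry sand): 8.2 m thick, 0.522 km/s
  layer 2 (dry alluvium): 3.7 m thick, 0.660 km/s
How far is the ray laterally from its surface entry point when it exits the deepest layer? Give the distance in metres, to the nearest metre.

7 m

Apply Snell's law at each interface; in layer i the horizontal offset is hᵢ·tan θᵢ.
Layer 1: θ = 28.80°; offset = 8.2·tan 28.80° = 4.508 m.
Layer 2: sin θ = 0.660·sin 28.8°/0.522 = 0.6091, θ = 37.53°; offset = 3.7·tan 37.53° = 2.842 m.
Summing the layer offsets gives 7.350 m.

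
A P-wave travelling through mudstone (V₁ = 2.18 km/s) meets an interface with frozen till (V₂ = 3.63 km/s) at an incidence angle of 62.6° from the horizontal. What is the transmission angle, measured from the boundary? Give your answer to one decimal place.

40.0°

Angle from the normal: 90° − 62.6° = 27.4°.
sin θ₁/V₁ = sin θ₂/V₂ ⇒ sin θ₂ = 3.63·sin 27.4°/2.18 = 3.63·0.4602/2.18 = 0.7663.
θ₂ = sin⁻¹(0.7663) = 50.02° (from vertical).
From the interface: 90° − 50.02° = 39.98°.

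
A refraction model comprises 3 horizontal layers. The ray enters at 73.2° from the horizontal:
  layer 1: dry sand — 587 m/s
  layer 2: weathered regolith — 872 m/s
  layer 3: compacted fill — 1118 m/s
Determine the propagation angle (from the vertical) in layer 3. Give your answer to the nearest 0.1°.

From the normal: θ₁ = 90° − 73.2° = 16.8°.
Snell's law across each interface conserves sin θ / V, so sin θ_3 = V_3·sin θ₁/V₁.
sin θ_3 = 1118 × sin 16.8° / 587 = 0.5505.
θ_3 = 33.40° from the vertical.

33.4°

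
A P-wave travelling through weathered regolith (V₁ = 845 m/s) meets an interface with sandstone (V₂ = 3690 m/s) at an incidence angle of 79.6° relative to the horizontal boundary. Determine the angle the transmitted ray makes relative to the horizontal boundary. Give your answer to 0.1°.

38.0°

Angle from the normal: 90° − 79.6° = 10.4°.
Snell's law: sin θ₂ = (V₂/V₁)·sin θ₁ = (3690/845)·sin 10.4° = 0.7883.
θ₂ = arcsin 0.7883 = 52.03° from the normal.
From the interface: 90° − 52.03° = 37.97°.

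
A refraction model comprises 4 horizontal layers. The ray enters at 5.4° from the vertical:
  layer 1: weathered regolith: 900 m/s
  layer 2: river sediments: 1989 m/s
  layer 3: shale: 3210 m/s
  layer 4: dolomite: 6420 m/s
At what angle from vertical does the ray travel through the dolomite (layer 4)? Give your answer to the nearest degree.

Snell's law across each interface conserves sin θ / V, so sin θ_4 = V_4·sin θ₁/V₁.
sin θ_4 = 6420 × sin 5.4° / 900 = 0.6713.
θ_4 = 42.17° from the vertical.

42°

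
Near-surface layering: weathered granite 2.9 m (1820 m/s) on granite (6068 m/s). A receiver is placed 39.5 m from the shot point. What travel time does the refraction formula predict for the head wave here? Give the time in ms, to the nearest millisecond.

θ_c = arcsin(V₁/V₂) = arcsin(1820/6068) = 17.45°, cos θ_c = 0.9540.
Intercept time tᵢ = 2h cos θ_c / V₁ = 2·2.9·0.9540/1820 = 0.00304 s.
t = x/V₂ + tᵢ = 39.5/6068 + 0.00304 = 0.00955 s.

10 ms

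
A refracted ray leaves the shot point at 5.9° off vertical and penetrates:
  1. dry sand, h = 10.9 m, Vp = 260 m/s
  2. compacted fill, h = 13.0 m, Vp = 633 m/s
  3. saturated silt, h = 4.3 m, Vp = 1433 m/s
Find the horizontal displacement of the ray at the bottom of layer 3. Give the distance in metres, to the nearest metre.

Apply Snell's law at each interface; in layer i the horizontal offset is hᵢ·tan θᵢ.
Layer 1: θ = 5.90°; offset = 10.9·tan 5.90° = 1.126 m.
Layer 2: sin θ = 633·sin 5.9°/260 = 0.2503, θ = 14.49°; offset = 13.0·tan 14.49° = 3.360 m.
Layer 3: sin θ = 1433·sin 5.9°/260 = 0.5665, θ = 34.51°; offset = 4.3·tan 34.51° = 2.956 m.
Summing the layer offsets gives 7.443 m.

7 m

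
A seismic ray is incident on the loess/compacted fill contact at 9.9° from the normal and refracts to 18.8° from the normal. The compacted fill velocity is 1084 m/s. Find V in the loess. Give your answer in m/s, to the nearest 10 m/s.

580 m/s

Snell's law: sin 9.9°/V₁ = sin 18.8°/V₂.
V₁ = V₂·sin 9.9°/sin 18.8° = 1084 × 0.5335 = 578.32 m/s.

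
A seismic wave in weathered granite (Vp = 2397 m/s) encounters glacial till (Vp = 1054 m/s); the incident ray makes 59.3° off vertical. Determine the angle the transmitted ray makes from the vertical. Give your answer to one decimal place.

Snell's law: sin θ₂ = (V₂/V₁)·sin θ₁ = (1054/2397)·sin 59.3° = 0.3781.
θ₂ = sin⁻¹(0.3781) = 22.22° (from vertical).

22.2°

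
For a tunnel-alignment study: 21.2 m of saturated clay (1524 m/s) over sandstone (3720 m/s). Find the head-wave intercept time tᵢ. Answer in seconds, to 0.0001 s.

0.0254 s

θ_c = arcsin(V₁/V₂) = arcsin(1524/3720) = 24.18°; cos θ_c = 0.9122.
tᵢ = 2h·cos θ_c / V₁ = 2·21.2·0.9122 / 1524 = 0.02538 s.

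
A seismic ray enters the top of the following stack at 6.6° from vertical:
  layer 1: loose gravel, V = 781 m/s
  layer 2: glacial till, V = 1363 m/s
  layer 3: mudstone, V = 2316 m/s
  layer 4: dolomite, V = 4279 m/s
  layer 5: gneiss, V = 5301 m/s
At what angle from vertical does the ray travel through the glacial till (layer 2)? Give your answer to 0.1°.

Snell's law across each interface conserves sin θ / V, so sin θ_2 = V_2·sin θ₁/V₁.
sin θ_2 = 1363 × sin 6.6° / 781 = 0.2006.
θ_2 = 11.57° from the vertical.

11.6°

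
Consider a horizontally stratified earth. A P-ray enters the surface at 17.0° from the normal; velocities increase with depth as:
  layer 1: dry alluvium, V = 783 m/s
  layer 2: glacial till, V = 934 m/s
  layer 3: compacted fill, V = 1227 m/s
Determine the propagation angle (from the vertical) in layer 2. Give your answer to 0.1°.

Snell's law across each interface conserves sin θ / V, so sin θ_2 = V_2·sin θ₁/V₁.
sin θ_2 = 934 × sin 17.0° / 783 = 0.3488.
θ_2 = arcsin 0.3488 = 20.41°.

20.4°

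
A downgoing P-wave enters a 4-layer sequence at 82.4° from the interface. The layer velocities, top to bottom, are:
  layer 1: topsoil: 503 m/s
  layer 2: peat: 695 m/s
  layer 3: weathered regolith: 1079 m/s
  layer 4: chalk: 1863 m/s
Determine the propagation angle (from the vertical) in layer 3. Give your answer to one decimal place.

16.5°

From the normal: θ₁ = 90° − 82.4° = 7.6°.
Ray parameter p = sin 7.6° / 503 = 2.6294e-04 s/m.
sin θ_3 = p·V_3 = 2.6294e-04 × 1079 = 0.2837.
θ_3 = 16.48° from the vertical.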